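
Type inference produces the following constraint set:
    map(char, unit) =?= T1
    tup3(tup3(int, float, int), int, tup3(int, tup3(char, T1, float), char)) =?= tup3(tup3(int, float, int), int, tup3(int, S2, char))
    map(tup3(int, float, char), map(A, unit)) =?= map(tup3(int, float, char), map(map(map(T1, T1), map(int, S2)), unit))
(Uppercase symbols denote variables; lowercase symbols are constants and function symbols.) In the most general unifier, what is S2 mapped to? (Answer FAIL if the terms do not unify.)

tup3(char, map(char, unit), float)

Bind T1 := map(char, unit); substituting into the remaining equations gives: tup3(tup3(int, float, int), int, tup3(int, tup3(char, map(char, unit), float), char)) =?= tup3(tup3(int, float, int), int, tup3(int, S2, char)),  map(tup3(int, float, char), map(A, unit)) =?= map(tup3(int, float, char), map(map(map(map(char, unit), map(char, unit)), map(int, S2)), unit)).
Decompose tup3/3: tup3(int, float, int) =?= tup3(int, float, int),  int =?= int,  tup3(int, tup3(char, map(char, unit), float), char) =?= tup3(int, S2, char).
Delete trivial equation tup3(int, float, int) =?= tup3(int, float, int).
Delete trivial equation int =?= int.
Decompose tup3/3: int =?= int,  tup3(char, map(char, unit), float) =?= S2,  char =?= char.
Delete trivial equation int =?= int.
Bind S2 := tup3(char, map(char, unit), float); substituting into the one remaining equation that mentions S2 gives: map(tup3(int, float, char), map(A, unit)) =?= map(tup3(int, float, char), map(map(map(map(char, unit), map(char, unit)), map(int, tup3(char, map(char, unit), float))), unit)).
Delete trivial equation char =?= char.
Decompose map/2: tup3(int, float, char) =?= tup3(int, float, char),  map(A, unit) =?= map(map(map(map(char, unit), map(char, unit)), map(int, tup3(char, map(char, unit), float))), unit).
Delete trivial equation tup3(int, float, char) =?= tup3(int, float, char).
Decompose map/2: A =?= map(map(map(char, unit), map(char, unit)), map(int, tup3(char, map(char, unit), float))),  unit =?= unit.
Bind A := map(map(map(char, unit), map(char, unit)), map(int, tup3(char, map(char, unit), float))); no other remaining equation mentions A.
Delete trivial equation unit =?= unit.
MGU = { T1 ↦ map(char, unit), S2 ↦ tup3(char, map(char, unit), float), A ↦ map(map(map(char, unit), map(char, unit)), map(int, tup3(char, map(char, unit), float))) }, so S2 ↦ tup3(char, map(char, unit), float).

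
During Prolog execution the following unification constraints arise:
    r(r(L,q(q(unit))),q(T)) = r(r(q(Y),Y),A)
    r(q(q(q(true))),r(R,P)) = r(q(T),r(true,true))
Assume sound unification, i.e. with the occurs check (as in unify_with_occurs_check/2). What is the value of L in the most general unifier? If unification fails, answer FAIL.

Decompose r/2: r(L,q(q(unit))) = r(q(Y),Y),  q(T) = A.
Decompose r/2: L = q(Y),  q(q(unit)) = Y.
Bind L := q(Y); no other remaining equation mentions L.
Bind Y := q(q(unit)); no other remaining equation mentions Y. Substituting into the earlier binding gives L := q(q(q(unit))).
Bind A := q(T); no other remaining equation mentions A.
Decompose r/2: q(q(q(true))) = q(T),  r(R,P) = r(true,true).
Decompose q/1: q(q(true)) = T.
Bind T := q(q(true)); no other remaining equation mentions T. Substituting into the earlier binding gives A := q(q(q(true))).
Decompose r/2: R = true,  P = true.
Bind R := true; no other remaining equation mentions R.
Bind P := true.
MGU = { L = q(q(q(unit))), Y = q(q(unit)), A = q(q(q(true))), T = q(q(true)), R = true, P = true }, so L = q(q(q(unit))).

q(q(q(unit)))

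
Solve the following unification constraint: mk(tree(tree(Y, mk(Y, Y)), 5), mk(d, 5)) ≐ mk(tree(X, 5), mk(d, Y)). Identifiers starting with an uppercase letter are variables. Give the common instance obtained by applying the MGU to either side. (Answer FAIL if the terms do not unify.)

mk(tree(tree(5, mk(5, 5)), 5), mk(d, 5))

Decompose mk/2: tree(tree(Y, mk(Y, Y)), 5) ≐ tree(X, 5),  mk(d, 5) ≐ mk(d, Y).
Decompose tree/2: tree(Y, mk(Y, Y)) ≐ X,  5 ≐ 5.
Bind X := tree(Y, mk(Y, Y)); no other remaining equation mentions X.
Delete trivial equation 5 ≐ 5.
Decompose mk/2: d ≐ d,  5 ≐ Y.
Delete trivial equation d ≐ d.
Bind Y := 5. Substituting into the earlier binding gives X := tree(5, mk(5, 5)).
Applying the MGU to either side gives mk(tree(tree(5, mk(5, 5)), 5), mk(d, 5)).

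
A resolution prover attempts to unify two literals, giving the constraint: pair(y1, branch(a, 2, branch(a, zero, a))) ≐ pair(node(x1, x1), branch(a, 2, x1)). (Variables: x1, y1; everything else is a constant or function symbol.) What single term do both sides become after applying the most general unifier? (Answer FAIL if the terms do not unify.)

Decompose pair/2: y1 ≐ node(x1, x1),  branch(a, 2, branch(a, zero, a)) ≐ branch(a, 2, x1).
Bind y1 := node(x1, x1); no other remaining equation mentions y1.
Decompose branch/3: a ≐ a,  2 ≐ 2,  branch(a, zero, a) ≐ x1.
Delete trivial equation a ≐ a.
Delete trivial equation 2 ≐ 2.
Bind x1 := branch(a, zero, a). Substituting into the earlier binding gives y1 := node(branch(a, zero, a), branch(a, zero, a)).
Applying the MGU to either side gives pair(node(branch(a, zero, a), branch(a, zero, a)), branch(a, 2, branch(a, zero, a))).

pair(node(branch(a, zero, a), branch(a, zero, a)), branch(a, 2, branch(a, zero, a)))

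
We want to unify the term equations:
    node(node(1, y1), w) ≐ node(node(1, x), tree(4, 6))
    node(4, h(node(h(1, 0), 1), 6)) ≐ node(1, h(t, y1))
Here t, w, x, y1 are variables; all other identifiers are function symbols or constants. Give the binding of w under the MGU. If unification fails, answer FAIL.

Decompose node/2: node(1, y1) ≐ node(1, x),  w ≐ tree(4, 6).
Decompose node/2: 1 ≐ 1,  y1 ≐ x.
Delete trivial equation 1 ≐ 1.
Bind y1 := x; substituting into the one remaining equation that mentions y1 gives: node(4, h(node(h(1, 0), 1), 6)) ≐ node(1, h(t, x)).
Bind w := tree(4, 6); no other remaining equation mentions w.
Decompose node/2: 4 ≐ 1,  h(node(h(1, 0), 1), 6) ≐ h(t, x).
Clash: constants 4 and 1 differ; no unifier exists.

FAIL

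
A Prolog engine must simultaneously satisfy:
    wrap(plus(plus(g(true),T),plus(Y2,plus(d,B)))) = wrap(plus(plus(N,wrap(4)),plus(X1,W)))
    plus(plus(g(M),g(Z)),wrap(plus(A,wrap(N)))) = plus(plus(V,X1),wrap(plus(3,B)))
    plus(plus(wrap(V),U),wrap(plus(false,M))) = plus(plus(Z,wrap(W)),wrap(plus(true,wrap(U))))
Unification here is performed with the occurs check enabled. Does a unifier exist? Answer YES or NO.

NO

Decompose wrap/1: plus(plus(g(true),T),plus(Y2,plus(d,B))) = plus(plus(N,wrap(4)),plus(X1,W)).
Decompose plus/2: plus(g(true),T) = plus(N,wrap(4)),  plus(Y2,plus(d,B)) = plus(X1,W).
Decompose plus/2: g(true) = N,  T = wrap(4).
Bind N := g(true); substituting into the one remaining equation that mentions N gives: plus(plus(g(M),g(Z)),wrap(plus(A,wrap(g(true))))) = plus(plus(V,X1),wrap(plus(3,B))).
Bind T := wrap(4); no other remaining equation mentions T.
Decompose plus/2: Y2 = X1,  plus(d,B) = W.
Bind Y2 := X1; no other remaining equation mentions Y2.
Bind W := plus(d,B); substituting into the one remaining equation that mentions W gives: plus(plus(wrap(V),U),wrap(plus(false,M))) = plus(plus(Z,wrap(plus(d,B))),wrap(plus(true,wrap(U)))).
Decompose plus/2: plus(g(M),g(Z)) = plus(V,X1),  wrap(plus(A,wrap(g(true)))) = wrap(plus(3,B)).
Decompose plus/2: g(M) = V,  g(Z) = X1.
Bind V := g(M); substituting into the one remaining equation that mentions V gives: plus(plus(wrap(g(M)),U),wrap(plus(false,M))) = plus(plus(Z,wrap(plus(d,B))),wrap(plus(true,wrap(U)))).
Bind X1 := g(Z); no other remaining equation mentions X1. Substituting into the earlier binding gives Y2 := g(Z).
Decompose wrap/1: plus(A,wrap(g(true))) = plus(3,B).
Decompose plus/2: A = 3,  wrap(g(true)) = B.
Bind A := 3; no other remaining equation mentions A.
Bind B := wrap(g(true)); substituting into the remaining equation gives: plus(plus(wrap(g(M)),U),wrap(plus(false,M))) = plus(plus(Z,wrap(plus(d,wrap(g(true))))),wrap(plus(true,wrap(U)))). Substituting into the earlier binding gives W := plus(d,wrap(g(true))).
Decompose plus/2: plus(wrap(g(M)),U) = plus(Z,wrap(plus(d,wrap(g(true))))),  wrap(plus(false,M)) = wrap(plus(true,wrap(U))).
Decompose plus/2: wrap(g(M)) = Z,  U = wrap(plus(d,wrap(g(true)))).
Bind Z := wrap(g(M)); no other remaining equation mentions Z. Substituting into the earlier bindings gives Y2 := g(wrap(g(M))), X1 := g(wrap(g(M))).
Bind U := wrap(plus(d,wrap(g(true)))); substituting into the remaining equation gives: wrap(plus(false,M)) = wrap(plus(true,wrap(wrap(plus(d,wrap(g(true))))))).
Decompose wrap/1: plus(false,M) = plus(true,wrap(wrap(plus(d,wrap(g(true)))))).
Decompose plus/2: false = true,  M = wrap(wrap(plus(d,wrap(g(true))))).
Clash: constants false and true differ; no unifier exists.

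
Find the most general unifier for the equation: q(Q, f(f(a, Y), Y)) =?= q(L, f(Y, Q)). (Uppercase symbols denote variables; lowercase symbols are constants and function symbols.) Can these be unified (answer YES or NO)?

Decompose q/2: Q =?= L,  f(f(a, Y), Y) =?= f(Y, Q).
Bind Q := L; substituting into the remaining equation gives: f(f(a, Y), Y) =?= f(Y, L).
Decompose f/2: f(a, Y) =?= Y,  Y =?= L.
Occurs check fails: Y occurs in f(a, Y); the equation Y =?= f(a, Y) has no finite solution.

NO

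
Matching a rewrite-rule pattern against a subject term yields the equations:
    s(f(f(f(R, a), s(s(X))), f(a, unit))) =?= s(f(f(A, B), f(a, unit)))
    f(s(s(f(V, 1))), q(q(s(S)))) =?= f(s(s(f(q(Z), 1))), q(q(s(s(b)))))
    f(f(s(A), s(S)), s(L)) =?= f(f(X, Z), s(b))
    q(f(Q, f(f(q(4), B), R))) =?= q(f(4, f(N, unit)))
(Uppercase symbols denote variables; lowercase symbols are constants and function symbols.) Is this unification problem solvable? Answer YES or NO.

YES

Decompose s/1: f(f(f(R, a), s(s(X))), f(a, unit)) =?= f(f(A, B), f(a, unit)).
Decompose f/2: f(f(R, a), s(s(X))) =?= f(A, B),  f(a, unit) =?= f(a, unit).
Decompose f/2: f(R, a) =?= A,  s(s(X)) =?= B.
Bind A := f(R, a); substituting into the one remaining equation that mentions A gives: f(f(s(f(R, a)), s(S)), s(L)) =?= f(f(X, Z), s(b)).
Bind B := s(s(X)); substituting into the one remaining equation that mentions B gives: q(f(Q, f(f(q(4), s(s(X))), R))) =?= q(f(4, f(N, unit))).
Delete trivial equation f(a, unit) =?= f(a, unit).
Decompose f/2: s(s(f(V, 1))) =?= s(s(f(q(Z), 1))),  q(q(s(S))) =?= q(q(s(s(b)))).
Decompose s/1: s(f(V, 1)) =?= s(f(q(Z), 1)).
Decompose s/1: f(V, 1) =?= f(q(Z), 1).
Decompose f/2: V =?= q(Z),  1 =?= 1.
Bind V := q(Z); no other remaining equation mentions V.
Delete trivial equation 1 =?= 1.
Decompose q/1: q(s(S)) =?= q(s(s(b))).
Decompose q/1: s(S) =?= s(s(b)).
Decompose s/1: S =?= s(b).
Bind S := s(b); substituting into the one remaining equation that mentions S gives: f(f(s(f(R, a)), s(s(b))), s(L)) =?= f(f(X, Z), s(b)).
Decompose f/2: f(s(f(R, a)), s(s(b))) =?= f(X, Z),  s(L) =?= s(b).
Decompose f/2: s(f(R, a)) =?= X,  s(s(b)) =?= Z.
Bind X := s(f(R, a)); substituting into the one remaining equation that mentions X gives: q(f(Q, f(f(q(4), s(s(s(f(R, a))))), R))) =?= q(f(4, f(N, unit))). Substituting into the earlier binding gives B := s(s(s(f(R, a)))).
Bind Z := s(s(b)); no other remaining equation mentions Z. Substituting into the earlier binding gives V := q(s(s(b))).
Decompose s/1: L =?= b.
Bind L := b; no other remaining equation mentions L.
Decompose q/1: f(Q, f(f(q(4), s(s(s(f(R, a))))), R)) =?= f(4, f(N, unit)).
Decompose f/2: Q =?= 4,  f(f(q(4), s(s(s(f(R, a))))), R) =?= f(N, unit).
Bind Q := 4; no other remaining equation mentions Q.
Decompose f/2: f(q(4), s(s(s(f(R, a))))) =?= N,  R =?= unit.
Bind N := f(q(4), s(s(s(f(R, a))))); no other remaining equation mentions N.
Bind R := unit. Substituting into the earlier bindings gives A := f(unit, a), B := s(s(s(f(unit, a)))), X := s(f(unit, a)), N := f(q(4), s(s(s(f(unit, a))))).
No equations remain and no clash or occurs-check failure arose, so a unifier exists.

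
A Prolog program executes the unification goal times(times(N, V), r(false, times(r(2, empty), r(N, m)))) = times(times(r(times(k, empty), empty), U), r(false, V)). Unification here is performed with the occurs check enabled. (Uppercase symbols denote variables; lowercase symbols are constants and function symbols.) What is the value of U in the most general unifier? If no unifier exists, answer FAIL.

Decompose times/2: times(N, V) = times(r(times(k, empty), empty), U),  r(false, times(r(2, empty), r(N, m))) = r(false, V).
Decompose times/2: N = r(times(k, empty), empty),  V = U.
Bind N := r(times(k, empty), empty); substituting into the one remaining equation that mentions N gives: r(false, times(r(2, empty), r(r(times(k, empty), empty), m))) = r(false, V).
Bind V := U; substituting into the remaining equation gives: r(false, times(r(2, empty), r(r(times(k, empty), empty), m))) = r(false, U).
Decompose r/2: false = false,  times(r(2, empty), r(r(times(k, empty), empty), m)) = U.
Delete trivial equation false = false.
Bind U := times(r(2, empty), r(r(times(k, empty), empty), m)). Substituting into the earlier binding gives V := times(r(2, empty), r(r(times(k, empty), empty), m)).
MGU = { N = r(times(k, empty), empty), V = times(r(2, empty), r(r(times(k, empty), empty), m)), U = times(r(2, empty), r(r(times(k, empty), empty), m)) }, so U = times(r(2, empty), r(r(times(k, empty), empty), m)).

times(r(2, empty), r(r(times(k, empty), empty), m))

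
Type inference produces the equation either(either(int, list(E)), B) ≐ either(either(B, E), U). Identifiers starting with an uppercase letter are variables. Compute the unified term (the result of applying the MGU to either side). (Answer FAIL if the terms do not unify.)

Decompose either/2: either(int, list(E)) ≐ either(B, E),  B ≐ U.
Decompose either/2: int ≐ B,  list(E) ≐ E.
Bind B := int; substituting into the one remaining equation that mentions B gives: int ≐ U.
Occurs check fails: E occurs in list(E); the equation E ≐ list(E) has no finite solution.

FAIL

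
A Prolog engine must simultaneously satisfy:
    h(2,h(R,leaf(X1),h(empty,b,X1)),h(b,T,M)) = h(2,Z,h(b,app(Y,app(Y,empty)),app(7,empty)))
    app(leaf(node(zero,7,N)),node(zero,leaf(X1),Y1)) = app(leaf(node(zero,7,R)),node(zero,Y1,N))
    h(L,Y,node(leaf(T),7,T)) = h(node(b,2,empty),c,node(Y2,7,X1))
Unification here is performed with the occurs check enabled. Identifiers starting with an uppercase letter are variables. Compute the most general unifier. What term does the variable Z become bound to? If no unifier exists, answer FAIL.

h(leaf(app(c,app(c,empty))),leaf(app(c,app(c,empty))),h(empty,b,app(c,app(c,empty))))

Decompose h/3: 2 = 2,  h(R,leaf(X1),h(empty,b,X1)) = Z,  h(b,T,M) = h(b,app(Y,app(Y,empty)),app(7,empty)).
Delete trivial equation 2 = 2.
Bind Z := h(R,leaf(X1),h(empty,b,X1)); no other remaining equation mentions Z.
Decompose h/3: b = b,  T = app(Y,app(Y,empty)),  M = app(7,empty).
Delete trivial equation b = b.
Bind T := app(Y,app(Y,empty)); substituting into the one remaining equation that mentions T gives: h(L,Y,node(leaf(app(Y,app(Y,empty))),7,app(Y,app(Y,empty)))) = h(node(b,2,empty),c,node(Y2,7,X1)).
Bind M := app(7,empty); no other remaining equation mentions M.
Decompose app/2: leaf(node(zero,7,N)) = leaf(node(zero,7,R)),  node(zero,leaf(X1),Y1) = node(zero,Y1,N).
Decompose leaf/1: node(zero,7,N) = node(zero,7,R).
Decompose node/3: zero = zero,  7 = 7,  N = R.
Delete trivial equation zero = zero.
Delete trivial equation 7 = 7.
Bind N := R; substituting into the one remaining equation that mentions N gives: node(zero,leaf(X1),Y1) = node(zero,Y1,R).
Decompose node/3: zero = zero,  leaf(X1) = Y1,  Y1 = R.
Delete trivial equation zero = zero.
Bind Y1 := leaf(X1); substituting into the one remaining equation that mentions Y1 gives: leaf(X1) = R.
Bind R := leaf(X1); no other remaining equation mentions R. Substituting into the earlier bindings gives Z := h(leaf(X1),leaf(X1),h(empty,b,X1)), N := leaf(X1).
Decompose h/3: L = node(b,2,empty),  Y = c,  node(leaf(app(Y,app(Y,empty))),7,app(Y,app(Y,empty))) = node(Y2,7,X1).
Bind L := node(b,2,empty); no other remaining equation mentions L.
Bind Y := c; substituting into the remaining equation gives: node(leaf(app(c,app(c,empty))),7,app(c,app(c,empty))) = node(Y2,7,X1). Substituting into the earlier binding gives T := app(c,app(c,empty)).
Decompose node/3: leaf(app(c,app(c,empty))) = Y2,  7 = 7,  app(c,app(c,empty)) = X1.
Bind Y2 := leaf(app(c,app(c,empty))); no other remaining equation mentions Y2.
Delete trivial equation 7 = 7.
Bind X1 := app(c,app(c,empty)). Substituting into the earlier bindings gives Z := h(leaf(app(c,app(c,empty))),leaf(app(c,app(c,empty))),h(empty,b,app(c,app(c,empty)))), N := leaf(app(c,app(c,empty))), Y1 := leaf(app(c,app(c,empty))), R := leaf(app(c,app(c,empty))).
MGU = { Z = h(leaf(app(c,app(c,empty))),leaf(app(c,app(c,empty))),h(empty,b,app(c,app(c,empty)))), T = app(c,app(c,empty)), M = app(7,empty), N = leaf(app(c,app(c,empty))), Y1 = leaf(app(c,app(c,empty))), R = leaf(app(c,app(c,empty))), L = node(b,2,empty), Y = c, Y2 = leaf(app(c,app(c,empty))), X1 = app(c,app(c,empty)) }, so Z = h(leaf(app(c,app(c,empty))),leaf(app(c,app(c,empty))),h(empty,b,app(c,app(c,empty)))).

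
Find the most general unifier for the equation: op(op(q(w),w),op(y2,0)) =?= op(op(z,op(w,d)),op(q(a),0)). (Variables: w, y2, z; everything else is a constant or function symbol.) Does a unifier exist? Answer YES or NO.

NO

Decompose op/2: op(q(w),w) =?= op(z,op(w,d)),  op(y2,0) =?= op(q(a),0).
Decompose op/2: q(w) =?= z,  w =?= op(w,d).
Bind z := q(w); no other remaining equation mentions z.
Occurs check fails: w occurs in op(w,d); the equation w =?= op(w,d) has no finite solution.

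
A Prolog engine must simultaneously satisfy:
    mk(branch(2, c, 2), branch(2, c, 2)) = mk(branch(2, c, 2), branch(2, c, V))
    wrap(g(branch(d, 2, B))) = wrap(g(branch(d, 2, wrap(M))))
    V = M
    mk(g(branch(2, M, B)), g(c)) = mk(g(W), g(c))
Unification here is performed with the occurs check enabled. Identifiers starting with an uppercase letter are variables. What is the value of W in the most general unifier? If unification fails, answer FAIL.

Decompose mk/2: branch(2, c, 2) = branch(2, c, 2),  branch(2, c, 2) = branch(2, c, V).
Delete trivial equation branch(2, c, 2) = branch(2, c, 2).
Decompose branch/3: 2 = 2,  c = c,  2 = V.
Delete trivial equation 2 = 2.
Delete trivial equation c = c.
Bind V := 2; substituting into the one remaining equation that mentions V gives: 2 = M.
Decompose wrap/1: g(branch(d, 2, B)) = g(branch(d, 2, wrap(M))).
Decompose g/1: branch(d, 2, B) = branch(d, 2, wrap(M)).
Decompose branch/3: d = d,  2 = 2,  B = wrap(M).
Delete trivial equation d = d.
Delete trivial equation 2 = 2.
Bind B := wrap(M); substituting into the one remaining equation that mentions B gives: mk(g(branch(2, M, wrap(M))), g(c)) = mk(g(W), g(c)).
Bind M := 2; substituting into the remaining equation gives: mk(g(branch(2, 2, wrap(2))), g(c)) = mk(g(W), g(c)). Substituting into the earlier binding gives B := wrap(2).
Decompose mk/2: g(branch(2, 2, wrap(2))) = g(W),  g(c) = g(c).
Decompose g/1: branch(2, 2, wrap(2)) = W.
Bind W := branch(2, 2, wrap(2)); no other remaining equation mentions W.
Delete trivial equation g(c) = g(c).
MGU = { V = 2, B = wrap(2), M = 2, W = branch(2, 2, wrap(2)) }, so W = branch(2, 2, wrap(2)).

branch(2, 2, wrap(2))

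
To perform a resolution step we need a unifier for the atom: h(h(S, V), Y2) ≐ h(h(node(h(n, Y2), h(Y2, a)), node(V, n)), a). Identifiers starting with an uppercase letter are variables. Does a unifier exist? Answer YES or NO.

NO

Decompose h/2: h(S, V) ≐ h(node(h(n, Y2), h(Y2, a)), node(V, n)),  Y2 ≐ a.
Decompose h/2: S ≐ node(h(n, Y2), h(Y2, a)),  V ≐ node(V, n).
Bind S := node(h(n, Y2), h(Y2, a)); no other remaining equation mentions S.
Occurs check fails: V occurs in node(V, n); the equation V ≐ node(V, n) has no finite solution.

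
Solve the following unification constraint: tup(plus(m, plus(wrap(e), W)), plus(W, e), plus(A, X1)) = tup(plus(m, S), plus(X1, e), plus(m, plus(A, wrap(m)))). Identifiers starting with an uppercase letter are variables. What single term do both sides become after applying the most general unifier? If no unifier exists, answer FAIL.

Decompose tup/3: plus(m, plus(wrap(e), W)) = plus(m, S),  plus(W, e) = plus(X1, e),  plus(A, X1) = plus(m, plus(A, wrap(m))).
Decompose plus/2: m = m,  plus(wrap(e), W) = S.
Delete trivial equation m = m.
Bind S := plus(wrap(e), W); no other remaining equation mentions S.
Decompose plus/2: W = X1,  e = e.
Bind W := X1; no other remaining equation mentions W. Substituting into the earlier binding gives S := plus(wrap(e), X1).
Delete trivial equation e = e.
Decompose plus/2: A = m,  X1 = plus(A, wrap(m)).
Bind A := m; substituting into the remaining equation gives: X1 = plus(m, wrap(m)).
Bind X1 := plus(m, wrap(m)). Substituting into the earlier bindings gives S := plus(wrap(e), plus(m, wrap(m))), W := plus(m, wrap(m)).
Applying the MGU to either side gives tup(plus(m, plus(wrap(e), plus(m, wrap(m)))), plus(plus(m, wrap(m)), e), plus(m, plus(m, wrap(m)))).

tup(plus(m, plus(wrap(e), plus(m, wrap(m)))), plus(plus(m, wrap(m)), e), plus(m, plus(m, wrap(m))))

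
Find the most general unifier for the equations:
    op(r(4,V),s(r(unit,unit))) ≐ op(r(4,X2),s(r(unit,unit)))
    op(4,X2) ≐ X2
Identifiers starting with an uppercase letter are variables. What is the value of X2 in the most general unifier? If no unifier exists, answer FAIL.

FAIL

Decompose op/2: r(4,V) ≐ r(4,X2),  s(r(unit,unit)) ≐ s(r(unit,unit)).
Decompose r/2: 4 ≐ 4,  V ≐ X2.
Delete trivial equation 4 ≐ 4.
Bind V := X2; no other remaining equation mentions V.
Delete trivial equation s(r(unit,unit)) ≐ s(r(unit,unit)).
Occurs check fails: X2 occurs in op(4,X2); the equation X2 ≐ op(4,X2) has no finite solution.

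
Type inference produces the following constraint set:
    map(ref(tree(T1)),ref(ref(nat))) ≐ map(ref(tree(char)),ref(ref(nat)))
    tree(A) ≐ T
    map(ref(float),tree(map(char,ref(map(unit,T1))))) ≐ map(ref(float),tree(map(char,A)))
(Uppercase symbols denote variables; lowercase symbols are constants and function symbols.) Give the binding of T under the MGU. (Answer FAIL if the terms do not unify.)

tree(ref(map(unit,char)))

Decompose map/2: ref(tree(T1)) ≐ ref(tree(char)),  ref(ref(nat)) ≐ ref(ref(nat)).
Decompose ref/1: tree(T1) ≐ tree(char).
Decompose tree/1: T1 ≐ char.
Bind T1 := char; substituting into the one remaining equation that mentions T1 gives: map(ref(float),tree(map(char,ref(map(unit,char))))) ≐ map(ref(float),tree(map(char,A))).
Delete trivial equation ref(ref(nat)) ≐ ref(ref(nat)).
Bind T := tree(A); no other remaining equation mentions T.
Decompose map/2: ref(float) ≐ ref(float),  tree(map(char,ref(map(unit,char)))) ≐ tree(map(char,A)).
Delete trivial equation ref(float) ≐ ref(float).
Decompose tree/1: map(char,ref(map(unit,char))) ≐ map(char,A).
Decompose map/2: char ≐ char,  ref(map(unit,char)) ≐ A.
Delete trivial equation char ≐ char.
Bind A := ref(map(unit,char)). Substituting into the earlier binding gives T := tree(ref(map(unit,char))).
MGU = { T1 ↦ char, T ↦ tree(ref(map(unit,char))), A ↦ ref(map(unit,char)) }, so T ↦ tree(ref(map(unit,char))).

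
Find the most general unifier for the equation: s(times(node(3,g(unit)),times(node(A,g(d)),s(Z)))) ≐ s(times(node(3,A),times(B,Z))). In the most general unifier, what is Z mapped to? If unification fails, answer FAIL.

Decompose s/1: times(node(3,g(unit)),times(node(A,g(d)),s(Z))) ≐ times(node(3,A),times(B,Z)).
Decompose times/2: node(3,g(unit)) ≐ node(3,A),  times(node(A,g(d)),s(Z)) ≐ times(B,Z).
Decompose node/2: 3 ≐ 3,  g(unit) ≐ A.
Delete trivial equation 3 ≐ 3.
Bind A := g(unit); substituting into the remaining equation gives: times(node(g(unit),g(d)),s(Z)) ≐ times(B,Z).
Decompose times/2: node(g(unit),g(d)) ≐ B,  s(Z) ≐ Z.
Bind B := node(g(unit),g(d)); no other remaining equation mentions B.
Occurs check fails: Z occurs in s(Z); the equation Z ≐ s(Z) has no finite solution.

FAIL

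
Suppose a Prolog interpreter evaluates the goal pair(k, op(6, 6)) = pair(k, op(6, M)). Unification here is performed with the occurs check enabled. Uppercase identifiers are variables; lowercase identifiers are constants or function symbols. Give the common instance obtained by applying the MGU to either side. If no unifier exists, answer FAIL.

pair(k, op(6, 6))

Decompose pair/2: k = k,  op(6, 6) = op(6, M).
Delete trivial equation k = k.
Decompose op/2: 6 = 6,  6 = M.
Delete trivial equation 6 = 6.
Bind M := 6.
Applying the MGU to either side gives pair(k, op(6, 6)).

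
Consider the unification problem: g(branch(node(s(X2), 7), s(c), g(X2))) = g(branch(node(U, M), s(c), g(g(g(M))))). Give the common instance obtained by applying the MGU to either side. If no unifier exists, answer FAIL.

g(branch(node(s(g(g(7))), 7), s(c), g(g(g(7)))))

Decompose g/1: branch(node(s(X2), 7), s(c), g(X2)) = branch(node(U, M), s(c), g(g(g(M)))).
Decompose branch/3: node(s(X2), 7) = node(U, M),  s(c) = s(c),  g(X2) = g(g(g(M))).
Decompose node/2: s(X2) = U,  7 = M.
Bind U := s(X2); no other remaining equation mentions U.
Bind M := 7; substituting into the one remaining equation that mentions M gives: g(X2) = g(g(g(7))).
Delete trivial equation s(c) = s(c).
Decompose g/1: X2 = g(g(7)).
Bind X2 := g(g(7)). Substituting into the earlier binding gives U := s(g(g(7))).
Applying the MGU to either side gives g(branch(node(s(g(g(7))), 7), s(c), g(g(g(7))))).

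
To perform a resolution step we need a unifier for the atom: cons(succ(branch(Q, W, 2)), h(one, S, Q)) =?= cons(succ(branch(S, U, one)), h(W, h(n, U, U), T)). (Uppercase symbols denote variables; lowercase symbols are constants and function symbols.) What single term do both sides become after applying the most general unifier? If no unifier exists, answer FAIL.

Decompose cons/2: succ(branch(Q, W, 2)) =?= succ(branch(S, U, one)),  h(one, S, Q) =?= h(W, h(n, U, U), T).
Decompose succ/1: branch(Q, W, 2) =?= branch(S, U, one).
Decompose branch/3: Q =?= S,  W =?= U,  2 =?= one.
Bind Q := S; substituting into the one remaining equation that mentions Q gives: h(one, S, S) =?= h(W, h(n, U, U), T).
Bind W := U; substituting into the one remaining equation that mentions W gives: h(one, S, S) =?= h(U, h(n, U, U), T).
Clash: constants 2 and one differ; no unifier exists.

FAIL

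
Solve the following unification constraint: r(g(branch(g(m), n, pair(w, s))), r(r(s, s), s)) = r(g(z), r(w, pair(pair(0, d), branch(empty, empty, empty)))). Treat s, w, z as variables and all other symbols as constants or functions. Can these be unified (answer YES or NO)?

Decompose r/2: g(branch(g(m), n, pair(w, s))) = g(z),  r(r(s, s), s) = r(w, pair(pair(0, d), branch(empty, empty, empty))).
Decompose g/1: branch(g(m), n, pair(w, s)) = z.
Bind z := branch(g(m), n, pair(w, s)); no other remaining equation mentions z.
Decompose r/2: r(s, s) = w,  s = pair(pair(0, d), branch(empty, empty, empty)).
Bind w := r(s, s); no other remaining equation mentions w. Substituting into the earlier binding gives z := branch(g(m), n, pair(r(s, s), s)).
Bind s := pair(pair(0, d), branch(empty, empty, empty)). Substituting into the earlier bindings gives z := branch(g(m), n, pair(r(pair(pair(0, d), branch(empty, empty, empty)), pair(pair(0, d), branch(empty, empty, empty))), pair(pair(0, d), branch(empty, empty, empty)))), w := r(pair(pair(0, d), branch(empty, empty, empty)), pair(pair(0, d), branch(empty, empty, empty))).
No equations remain and no clash or occurs-check failure arose, so a unifier exists.

YES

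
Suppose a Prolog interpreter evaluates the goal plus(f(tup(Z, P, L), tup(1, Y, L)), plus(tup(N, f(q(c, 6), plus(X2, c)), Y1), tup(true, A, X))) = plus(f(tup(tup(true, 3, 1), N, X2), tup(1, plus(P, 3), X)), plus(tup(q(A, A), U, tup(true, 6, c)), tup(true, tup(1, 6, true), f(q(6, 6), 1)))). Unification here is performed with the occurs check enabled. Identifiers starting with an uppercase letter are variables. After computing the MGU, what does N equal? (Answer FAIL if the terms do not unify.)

q(tup(1, 6, true), tup(1, 6, true))

Decompose plus/2: f(tup(Z, P, L), tup(1, Y, L)) = f(tup(tup(true, 3, 1), N, X2), tup(1, plus(P, 3), X)),  plus(tup(N, f(q(c, 6), plus(X2, c)), Y1), tup(true, A, X)) = plus(tup(q(A, A), U, tup(true, 6, c)), tup(true, tup(1, 6, true), f(q(6, 6), 1))).
Decompose f/2: tup(Z, P, L) = tup(tup(true, 3, 1), N, X2),  tup(1, Y, L) = tup(1, plus(P, 3), X).
Decompose tup/3: Z = tup(true, 3, 1),  P = N,  L = X2.
Bind Z := tup(true, 3, 1); no other remaining equation mentions Z.
Bind P := N; substituting into the one remaining equation that mentions P gives: tup(1, Y, L) = tup(1, plus(N, 3), X).
Bind L := X2; substituting into the one remaining equation that mentions L gives: tup(1, Y, X2) = tup(1, plus(N, 3), X).
Decompose tup/3: 1 = 1,  Y = plus(N, 3),  X2 = X.
Delete trivial equation 1 = 1.
Bind Y := plus(N, 3); no other remaining equation mentions Y.
Bind X2 := X; substituting into the remaining equation gives: plus(tup(N, f(q(c, 6), plus(X, c)), Y1), tup(true, A, X)) = plus(tup(q(A, A), U, tup(true, 6, c)), tup(true, tup(1, 6, true), f(q(6, 6), 1))). Substituting into the earlier binding gives L := X.
Decompose plus/2: tup(N, f(q(c, 6), plus(X, c)), Y1) = tup(q(A, A), U, tup(true, 6, c)),  tup(true, A, X) = tup(true, tup(1, 6, true), f(q(6, 6), 1)).
Decompose tup/3: N = q(A, A),  f(q(c, 6), plus(X, c)) = U,  Y1 = tup(true, 6, c).
Bind N := q(A, A); no other remaining equation mentions N. Substituting into the earlier bindings gives P := q(A, A), Y := plus(q(A, A), 3).
Bind U := f(q(c, 6), plus(X, c)); no other remaining equation mentions U.
Bind Y1 := tup(true, 6, c); no other remaining equation mentions Y1.
Decompose tup/3: true = true,  A = tup(1, 6, true),  X = f(q(6, 6), 1).
Delete trivial equation true = true.
Bind A := tup(1, 6, true); no other remaining equation mentions A. Substituting into the earlier bindings gives P := q(tup(1, 6, true), tup(1, 6, true)), Y := plus(q(tup(1, 6, true), tup(1, 6, true)), 3), N := q(tup(1, 6, true), tup(1, 6, true)).
Bind X := f(q(6, 6), 1). Substituting into the earlier bindings gives L := f(q(6, 6), 1), X2 := f(q(6, 6), 1), U := f(q(c, 6), plus(f(q(6, 6), 1), c)).
MGU = { Z -> tup(true, 3, 1), P -> q(tup(1, 6, true), tup(1, 6, true)), L -> f(q(6, 6), 1), Y -> plus(q(tup(1, 6, true), tup(1, 6, true)), 3), X2 -> f(q(6, 6), 1), N -> q(tup(1, 6, true), tup(1, 6, true)), U -> f(q(c, 6), plus(f(q(6, 6), 1), c)), Y1 -> tup(true, 6, c), A -> tup(1, 6, true), X -> f(q(6, 6), 1) }, so N -> q(tup(1, 6, true), tup(1, 6, true)).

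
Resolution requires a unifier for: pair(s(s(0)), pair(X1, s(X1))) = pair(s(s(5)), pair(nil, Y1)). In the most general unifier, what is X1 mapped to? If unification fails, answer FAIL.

FAIL

Decompose pair/2: s(s(0)) = s(s(5)),  pair(X1, s(X1)) = pair(nil, Y1).
Decompose s/1: s(0) = s(5).
Decompose s/1: 0 = 5.
Clash: constants 0 and 5 differ; no unifier exists.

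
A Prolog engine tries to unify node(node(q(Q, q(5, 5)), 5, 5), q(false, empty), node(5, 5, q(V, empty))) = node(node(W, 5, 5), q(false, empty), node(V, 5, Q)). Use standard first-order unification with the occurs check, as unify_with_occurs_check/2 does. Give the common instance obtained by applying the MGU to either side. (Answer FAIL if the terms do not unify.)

Decompose node/3: node(q(Q, q(5, 5)), 5, 5) = node(W, 5, 5),  q(false, empty) = q(false, empty),  node(5, 5, q(V, empty)) = node(V, 5, Q).
Decompose node/3: q(Q, q(5, 5)) = W,  5 = 5,  5 = 5.
Bind W := q(Q, q(5, 5)); no other remaining equation mentions W.
Delete trivial equation 5 = 5.
Delete trivial equation 5 = 5.
Delete trivial equation q(false, empty) = q(false, empty).
Decompose node/3: 5 = V,  5 = 5,  q(V, empty) = Q.
Bind V := 5; substituting into the one remaining equation that mentions V gives: q(5, empty) = Q.
Delete trivial equation 5 = 5.
Bind Q := q(5, empty). Substituting into the earlier binding gives W := q(q(5, empty), q(5, 5)).
Applying the MGU to either side gives node(node(q(q(5, empty), q(5, 5)), 5, 5), q(false, empty), node(5, 5, q(5, empty))).

node(node(q(q(5, empty), q(5, 5)), 5, 5), q(false, empty), node(5, 5, q(5, empty)))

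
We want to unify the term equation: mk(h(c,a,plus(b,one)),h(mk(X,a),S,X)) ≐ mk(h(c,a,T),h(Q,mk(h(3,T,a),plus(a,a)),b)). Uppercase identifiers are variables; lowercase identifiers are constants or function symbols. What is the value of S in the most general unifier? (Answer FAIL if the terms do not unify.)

mk(h(3,plus(b,one),a),plus(a,a))

Decompose mk/2: h(c,a,plus(b,one)) ≐ h(c,a,T),  h(mk(X,a),S,X) ≐ h(Q,mk(h(3,T,a),plus(a,a)),b).
Decompose h/3: c ≐ c,  a ≐ a,  plus(b,one) ≐ T.
Delete trivial equation c ≐ c.
Delete trivial equation a ≐ a.
Bind T := plus(b,one); substituting into the remaining equation gives: h(mk(X,a),S,X) ≐ h(Q,mk(h(3,plus(b,one),a),plus(a,a)),b).
Decompose h/3: mk(X,a) ≐ Q,  S ≐ mk(h(3,plus(b,one),a),plus(a,a)),  X ≐ b.
Bind Q := mk(X,a); no other remaining equation mentions Q.
Bind S := mk(h(3,plus(b,one),a),plus(a,a)); no other remaining equation mentions S.
Bind X := b. Substituting into the earlier binding gives Q := mk(b,a).
MGU = { T -> plus(b,one), Q -> mk(b,a), S -> mk(h(3,plus(b,one),a),plus(a,a)), X -> b }, so S -> mk(h(3,plus(b,one),a),plus(a,a)).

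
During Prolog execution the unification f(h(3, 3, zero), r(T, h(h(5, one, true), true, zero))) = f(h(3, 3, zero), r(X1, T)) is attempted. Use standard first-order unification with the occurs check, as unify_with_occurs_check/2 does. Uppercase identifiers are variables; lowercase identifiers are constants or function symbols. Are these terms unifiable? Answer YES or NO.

Decompose f/2: h(3, 3, zero) = h(3, 3, zero),  r(T, h(h(5, one, true), true, zero)) = r(X1, T).
Delete trivial equation h(3, 3, zero) = h(3, 3, zero).
Decompose r/2: T = X1,  h(h(5, one, true), true, zero) = T.
Bind T := X1; substituting into the remaining equation gives: h(h(5, one, true), true, zero) = X1.
Bind X1 := h(h(5, one, true), true, zero). Substituting into the earlier binding gives T := h(h(5, one, true), true, zero).
No equations remain and no clash or occurs-check failure arose, so a unifier exists.

YES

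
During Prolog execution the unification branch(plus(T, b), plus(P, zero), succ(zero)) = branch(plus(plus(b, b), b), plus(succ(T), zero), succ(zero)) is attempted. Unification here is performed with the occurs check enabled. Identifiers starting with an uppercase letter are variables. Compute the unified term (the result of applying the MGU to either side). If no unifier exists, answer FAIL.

branch(plus(plus(b, b), b), plus(succ(plus(b, b)), zero), succ(zero))

Decompose branch/3: plus(T, b) = plus(plus(b, b), b),  plus(P, zero) = plus(succ(T), zero),  succ(zero) = succ(zero).
Decompose plus/2: T = plus(b, b),  b = b.
Bind T := plus(b, b); substituting into the one remaining equation that mentions T gives: plus(P, zero) = plus(succ(plus(b, b)), zero).
Delete trivial equation b = b.
Decompose plus/2: P = succ(plus(b, b)),  zero = zero.
Bind P := succ(plus(b, b)); no other remaining equation mentions P.
Delete trivial equation zero = zero.
Delete trivial equation succ(zero) = succ(zero).
Applying the MGU to either side gives branch(plus(plus(b, b), b), plus(succ(plus(b, b)), zero), succ(zero)).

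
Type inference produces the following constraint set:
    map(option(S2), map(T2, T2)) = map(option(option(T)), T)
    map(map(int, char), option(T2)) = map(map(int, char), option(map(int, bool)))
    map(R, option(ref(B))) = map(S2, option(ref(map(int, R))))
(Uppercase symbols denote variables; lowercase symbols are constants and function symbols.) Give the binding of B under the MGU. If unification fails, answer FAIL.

map(int, option(map(map(int, bool), map(int, bool))))

Decompose map/2: option(S2) = option(option(T)),  map(T2, T2) = T.
Decompose option/1: S2 = option(T).
Bind S2 := option(T); substituting into the one remaining equation that mentions S2 gives: map(R, option(ref(B))) = map(option(T), option(ref(map(int, R)))).
Bind T := map(T2, T2); substituting into the one remaining equation that mentions T gives: map(R, option(ref(B))) = map(option(map(T2, T2)), option(ref(map(int, R)))). Substituting into the earlier binding gives S2 := option(map(T2, T2)).
Decompose map/2: map(int, char) = map(int, char),  option(T2) = option(map(int, bool)).
Delete trivial equation map(int, char) = map(int, char).
Decompose option/1: T2 = map(int, bool).
Bind T2 := map(int, bool); substituting into the remaining equation gives: map(R, option(ref(B))) = map(option(map(map(int, bool), map(int, bool))), option(ref(map(int, R)))). Substituting into the earlier bindings gives S2 := option(map(map(int, bool), map(int, bool))), T := map(map(int, bool), map(int, bool)).
Decompose map/2: R = option(map(map(int, bool), map(int, bool))),  option(ref(B)) = option(ref(map(int, R))).
Bind R := option(map(map(int, bool), map(int, bool))); substituting into the remaining equation gives: option(ref(B)) = option(ref(map(int, option(map(map(int, bool), map(int, bool)))))).
Decompose option/1: ref(B) = ref(map(int, option(map(map(int, bool), map(int, bool))))).
Decompose ref/1: B = map(int, option(map(map(int, bool), map(int, bool)))).
Bind B := map(int, option(map(map(int, bool), map(int, bool)))).
MGU = { S2 -> option(map(map(int, bool), map(int, bool))), T -> map(map(int, bool), map(int, bool)), T2 -> map(int, bool), R -> option(map(map(int, bool), map(int, bool))), B -> map(int, option(map(map(int, bool), map(int, bool)))) }, so B -> map(int, option(map(map(int, bool), map(int, bool)))).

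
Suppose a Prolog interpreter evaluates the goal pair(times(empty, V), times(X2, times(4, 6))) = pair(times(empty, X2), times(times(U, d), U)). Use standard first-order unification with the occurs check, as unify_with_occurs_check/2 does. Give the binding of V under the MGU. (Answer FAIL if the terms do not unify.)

Decompose pair/2: times(empty, V) = times(empty, X2),  times(X2, times(4, 6)) = times(times(U, d), U).
Decompose times/2: empty = empty,  V = X2.
Delete trivial equation empty = empty.
Bind V := X2; no other remaining equation mentions V.
Decompose times/2: X2 = times(U, d),  times(4, 6) = U.
Bind X2 := times(U, d); no other remaining equation mentions X2. Substituting into the earlier binding gives V := times(U, d).
Bind U := times(4, 6). Substituting into the earlier bindings gives V := times(times(4, 6), d), X2 := times(times(4, 6), d).
MGU = { V = times(times(4, 6), d), X2 = times(times(4, 6), d), U = times(4, 6) }, so V = times(times(4, 6), d).

times(times(4, 6), d)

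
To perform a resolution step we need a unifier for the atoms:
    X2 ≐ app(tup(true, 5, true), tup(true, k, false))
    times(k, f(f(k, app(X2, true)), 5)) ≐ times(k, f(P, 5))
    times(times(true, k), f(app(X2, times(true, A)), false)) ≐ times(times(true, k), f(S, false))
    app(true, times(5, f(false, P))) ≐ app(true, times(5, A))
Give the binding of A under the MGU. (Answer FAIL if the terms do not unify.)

Bind X2 := app(tup(true, 5, true), tup(true, k, false)); substituting into the 2 remaining equations that mention X2 gives: times(k, f(f(k, app(app(tup(true, 5, true), tup(true, k, false)), true)), 5)) ≐ times(k, f(P, 5)),  times(times(true, k), f(app(app(tup(true, 5, true), tup(true, k, false)), times(true, A)), false)) ≐ times(times(true, k), f(S, false)).
Decompose times/2: k ≐ k,  f(f(k, app(app(tup(true, 5, true), tup(true, k, false)), true)), 5) ≐ f(P, 5).
Delete trivial equation k ≐ k.
Decompose f/2: f(k, app(app(tup(true, 5, true), tup(true, k, false)), true)) ≐ P,  5 ≐ 5.
Bind P := f(k, app(app(tup(true, 5, true), tup(true, k, false)), true)); substituting into the one remaining equation that mentions P gives: app(true, times(5, f(false, f(k, app(app(tup(true, 5, true), tup(true, k, false)), true))))) ≐ app(true, times(5, A)).
Delete trivial equation 5 ≐ 5.
Decompose times/2: times(true, k) ≐ times(true, k),  f(app(app(tup(true, 5, true), tup(true, k, false)), times(true, A)), false) ≐ f(S, false).
Delete trivial equation times(true, k) ≐ times(true, k).
Decompose f/2: app(app(tup(true, 5, true), tup(true, k, false)), times(true, A)) ≐ S,  false ≐ false.
Bind S := app(app(tup(true, 5, true), tup(true, k, false)), times(true, A)); no other remaining equation mentions S.
Delete trivial equation false ≐ false.
Decompose app/2: true ≐ true,  times(5, f(false, f(k, app(app(tup(true, 5, true), tup(true, k, false)), true)))) ≐ times(5, A).
Delete trivial equation true ≐ true.
Decompose times/2: 5 ≐ 5,  f(false, f(k, app(app(tup(true, 5, true), tup(true, k, false)), true))) ≐ A.
Delete trivial equation 5 ≐ 5.
Bind A := f(false, f(k, app(app(tup(true, 5, true), tup(true, k, false)), true))). Substituting into the earlier binding gives S := app(app(tup(true, 5, true), tup(true, k, false)), times(true, f(false, f(k, app(app(tup(true, 5, true), tup(true, k, false)), true))))).
MGU = { X2 ↦ app(tup(true, 5, true), tup(true, k, false)), P ↦ f(k, app(app(tup(true, 5, true), tup(true, k, false)), true)), S ↦ app(app(tup(true, 5, true), tup(true, k, false)), times(true, f(false, f(k, app(app(tup(true, 5, true), tup(true, k, false)), true))))), A ↦ f(false, f(k, app(app(tup(true, 5, true), tup(true, k, false)), true))) }, so A ↦ f(false, f(k, app(app(tup(true, 5, true), tup(true, k, false)), true))).

f(false, f(k, app(app(tup(true, 5, true), tup(true, k, false)), true)))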